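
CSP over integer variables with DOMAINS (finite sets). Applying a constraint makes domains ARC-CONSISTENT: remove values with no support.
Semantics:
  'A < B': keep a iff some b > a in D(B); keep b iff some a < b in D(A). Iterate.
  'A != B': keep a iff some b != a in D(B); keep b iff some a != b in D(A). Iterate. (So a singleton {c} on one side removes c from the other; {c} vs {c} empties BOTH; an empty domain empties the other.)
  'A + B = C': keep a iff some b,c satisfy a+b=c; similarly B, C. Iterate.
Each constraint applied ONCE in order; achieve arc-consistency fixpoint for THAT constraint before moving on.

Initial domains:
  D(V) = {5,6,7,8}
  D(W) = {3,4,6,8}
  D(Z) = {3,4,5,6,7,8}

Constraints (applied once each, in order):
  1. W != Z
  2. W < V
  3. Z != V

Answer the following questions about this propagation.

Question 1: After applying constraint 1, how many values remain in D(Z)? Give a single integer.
Answer: 6

Derivation:
Constraint 1 (W != Z) on D(W)={3,4,6,8} D(Z)={3,4,5,6,7,8}: no change
So after constraint 1: D(Z)={3,4,5,6,7,8}, size = 6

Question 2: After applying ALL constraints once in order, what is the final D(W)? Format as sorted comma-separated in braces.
Constraint 1 (W != Z) on D(W)={3,4,6,8} D(Z)={3,4,5,6,7,8}: no change
Constraint 2 (W < V) on D(W)={3,4,6,8} D(V)={5,6,7,8}: W {3,4,6,8}->{3,4,6}
Constraint 3 (Z != V) on D(Z)={3,4,5,6,7,8} D(V)={5,6,7,8}: no change
So after all 3 constraints: D(W) = {3,4,6}

Answer: {3,4,6}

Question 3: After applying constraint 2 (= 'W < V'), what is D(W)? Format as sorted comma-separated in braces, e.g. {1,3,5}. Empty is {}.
Constraint 1 (W != Z) on D(W)={3,4,6,8} D(Z)={3,4,5,6,7,8}: no change
Constraint 2 (W < V) on D(W)={3,4,6,8} D(V)={5,6,7,8}: W {3,4,6,8}->{3,4,6}
So after constraint 2: D(W) = {3,4,6}

Answer: {3,4,6}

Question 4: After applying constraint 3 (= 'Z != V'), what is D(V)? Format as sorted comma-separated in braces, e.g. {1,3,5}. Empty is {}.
Constraint 1 (W != Z) on D(W)={3,4,6,8} D(Z)={3,4,5,6,7,8}: no change
Constraint 2 (W < V) on D(W)={3,4,6,8} D(V)={5,6,7,8}: W {3,4,6,8}->{3,4,6}
Constraint 3 (Z != V) on D(Z)={3,4,5,6,7,8} D(V)={5,6,7,8}: no change
So after constraint 3: D(V) = {5,6,7,8}

Answer: {5,6,7,8}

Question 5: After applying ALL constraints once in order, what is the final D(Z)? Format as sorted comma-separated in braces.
Constraint 1 (W != Z) on D(W)={3,4,6,8} D(Z)={3,4,5,6,7,8}: no change
Constraint 2 (W < V) on D(W)={3,4,6,8} D(V)={5,6,7,8}: W {3,4,6,8}->{3,4,6}
Constraint 3 (Z != V) on D(Z)={3,4,5,6,7,8} D(V)={5,6,7,8}: no change
So after all 3 constraints: D(Z) = {3,4,5,6,7,8}

Answer: {3,4,5,6,7,8}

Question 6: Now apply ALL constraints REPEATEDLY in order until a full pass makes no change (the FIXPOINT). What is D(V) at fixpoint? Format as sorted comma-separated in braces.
pass 0 (initial): D(V)={5,6,7,8}
pass 1: W {3,4,6,8}->{3,4,6}
pass 2: no change
Fixpoint after 2 passes: D(V) = {5,6,7,8}

Answer: {5,6,7,8}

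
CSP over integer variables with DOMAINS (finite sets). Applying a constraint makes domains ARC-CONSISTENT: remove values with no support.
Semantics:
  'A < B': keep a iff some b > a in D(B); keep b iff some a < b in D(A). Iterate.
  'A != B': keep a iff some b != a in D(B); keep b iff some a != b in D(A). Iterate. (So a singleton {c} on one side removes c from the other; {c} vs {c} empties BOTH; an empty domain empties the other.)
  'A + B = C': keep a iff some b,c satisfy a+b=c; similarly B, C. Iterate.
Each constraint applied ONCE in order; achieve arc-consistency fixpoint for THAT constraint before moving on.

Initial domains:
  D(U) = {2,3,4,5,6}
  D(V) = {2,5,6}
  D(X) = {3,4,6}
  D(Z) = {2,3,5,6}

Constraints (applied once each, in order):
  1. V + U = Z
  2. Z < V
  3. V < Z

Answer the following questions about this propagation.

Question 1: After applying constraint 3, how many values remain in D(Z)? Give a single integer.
Constraint 1 (V + U = Z) on D(V)={2,5,6} D(U)={2,3,4,5,6} D(Z)={2,3,5,6}: V {2,5,6}->{2}; U {2,3,4,5,6}->{3,4}; Z {2,3,5,6}->{5,6}
Constraint 2 (Z < V) on D(Z)={5,6} D(V)={2}: Z {5,6}->{}; V {2}->{}
Constraint 3 (V < Z) on D(V)={} D(Z)={}: no change
So after constraint 3: D(Z)={}, size = 0

Answer: 0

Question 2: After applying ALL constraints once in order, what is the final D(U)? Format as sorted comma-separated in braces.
Answer: {3,4}

Derivation:
Constraint 1 (V + U = Z) on D(V)={2,5,6} D(U)={2,3,4,5,6} D(Z)={2,3,5,6}: V {2,5,6}->{2}; U {2,3,4,5,6}->{3,4}; Z {2,3,5,6}->{5,6}
Constraint 2 (Z < V) on D(Z)={5,6} D(V)={2}: Z {5,6}->{}; V {2}->{}
Constraint 3 (V < Z) on D(V)={} D(Z)={}: no change
So after all 3 constraints: D(U) = {3,4}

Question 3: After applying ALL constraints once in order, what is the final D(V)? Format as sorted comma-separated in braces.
Constraint 1 (V + U = Z) on D(V)={2,5,6} D(U)={2,3,4,5,6} D(Z)={2,3,5,6}: V {2,5,6}->{2}; U {2,3,4,5,6}->{3,4}; Z {2,3,5,6}->{5,6}
Constraint 2 (Z < V) on D(Z)={5,6} D(V)={2}: Z {5,6}->{}; V {2}->{}
Constraint 3 (V < Z) on D(V)={} D(Z)={}: no change
So after all 3 constraints: D(V) = {}

Answer: {}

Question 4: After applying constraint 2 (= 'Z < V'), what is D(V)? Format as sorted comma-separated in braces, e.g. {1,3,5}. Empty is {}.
Constraint 1 (V + U = Z) on D(V)={2,5,6} D(U)={2,3,4,5,6} D(Z)={2,3,5,6}: V {2,5,6}->{2}; U {2,3,4,5,6}->{3,4}; Z {2,3,5,6}->{5,6}
Constraint 2 (Z < V) on D(Z)={5,6} D(V)={2}: Z {5,6}->{}; V {2}->{}
So after constraint 2: D(V) = {}

Answer: {}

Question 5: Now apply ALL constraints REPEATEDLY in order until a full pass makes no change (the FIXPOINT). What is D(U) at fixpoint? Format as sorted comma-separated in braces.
Answer: {}

Derivation:
pass 0 (initial): D(U)={2,3,4,5,6}
pass 1: U {2,3,4,5,6}->{3,4}; V {2,5,6}->{}; Z {2,3,5,6}->{}
pass 2: U {3,4}->{}
pass 3: no change
Fixpoint after 3 passes: D(U) = {}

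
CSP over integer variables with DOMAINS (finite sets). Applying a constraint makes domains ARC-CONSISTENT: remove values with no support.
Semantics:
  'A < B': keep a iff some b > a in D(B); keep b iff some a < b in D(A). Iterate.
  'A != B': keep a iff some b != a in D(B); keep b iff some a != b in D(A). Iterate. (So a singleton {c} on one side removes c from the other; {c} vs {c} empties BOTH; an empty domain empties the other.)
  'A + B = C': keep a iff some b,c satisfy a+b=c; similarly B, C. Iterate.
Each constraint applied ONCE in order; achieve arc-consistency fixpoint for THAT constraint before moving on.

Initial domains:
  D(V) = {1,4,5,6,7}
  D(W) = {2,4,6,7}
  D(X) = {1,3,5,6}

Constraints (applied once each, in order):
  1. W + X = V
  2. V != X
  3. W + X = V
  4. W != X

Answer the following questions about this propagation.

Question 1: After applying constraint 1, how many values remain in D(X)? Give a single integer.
Constraint 1 (W + X = V) on D(W)={2,4,6,7} D(X)={1,3,5,6} D(V)={1,4,5,6,7}: W {2,4,6,7}->{2,4,6}; X {1,3,5,6}->{1,3,5}; V {1,4,5,6,7}->{5,7}
So after constraint 1: D(X)={1,3,5}, size = 3

Answer: 3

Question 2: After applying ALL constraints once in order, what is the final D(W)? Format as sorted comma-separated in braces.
Answer: {2,4,6}

Derivation:
Constraint 1 (W + X = V) on D(W)={2,4,6,7} D(X)={1,3,5,6} D(V)={1,4,5,6,7}: W {2,4,6,7}->{2,4,6}; X {1,3,5,6}->{1,3,5}; V {1,4,5,6,7}->{5,7}
Constraint 2 (V != X) on D(V)={5,7} D(X)={1,3,5}: no change
Constraint 3 (W + X = V) on D(W)={2,4,6} D(X)={1,3,5} D(V)={5,7}: no change
Constraint 4 (W != X) on D(W)={2,4,6} D(X)={1,3,5}: no change
So after all 4 constraints: D(W) = {2,4,6}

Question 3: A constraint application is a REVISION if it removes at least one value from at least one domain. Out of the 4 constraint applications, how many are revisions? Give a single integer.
Constraint 1 (W + X = V) on D(W)={2,4,6,7} D(X)={1,3,5,6} D(V)={1,4,5,6,7}: W {2,4,6,7}->{2,4,6}; X {1,3,5,6}->{1,3,5}; V {1,4,5,6,7}->{5,7} => REVISION
Constraint 2 (V != X) on D(V)={5,7} D(X)={1,3,5}: no change => not a revision
Constraint 3 (W + X = V) on D(W)={2,4,6} D(X)={1,3,5} D(V)={5,7}: no change => not a revision
Constraint 4 (W != X) on D(W)={2,4,6} D(X)={1,3,5}: no change => not a revision
Total revisions = 1

Answer: 1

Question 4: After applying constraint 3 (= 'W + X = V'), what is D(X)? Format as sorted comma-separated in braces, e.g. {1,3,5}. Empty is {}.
Constraint 1 (W + X = V) on D(W)={2,4,6,7} D(X)={1,3,5,6} D(V)={1,4,5,6,7}: W {2,4,6,7}->{2,4,6}; X {1,3,5,6}->{1,3,5}; V {1,4,5,6,7}->{5,7}
Constraint 2 (V != X) on D(V)={5,7} D(X)={1,3,5}: no change
Constraint 3 (W + X = V) on D(W)={2,4,6} D(X)={1,3,5} D(V)={5,7}: no change
So after constraint 3: D(X) = {1,3,5}

Answer: {1,3,5}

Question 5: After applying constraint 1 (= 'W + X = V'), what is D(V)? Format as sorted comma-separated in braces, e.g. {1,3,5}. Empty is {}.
Answer: {5,7}

Derivation:
Constraint 1 (W + X = V) on D(W)={2,4,6,7} D(X)={1,3,5,6} D(V)={1,4,5,6,7}: W {2,4,6,7}->{2,4,6}; X {1,3,5,6}->{1,3,5}; V {1,4,5,6,7}->{5,7}
So after constraint 1: D(V) = {5,7}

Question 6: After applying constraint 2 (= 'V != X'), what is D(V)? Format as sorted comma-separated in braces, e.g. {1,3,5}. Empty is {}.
Constraint 1 (W + X = V) on D(W)={2,4,6,7} D(X)={1,3,5,6} D(V)={1,4,5,6,7}: W {2,4,6,7}->{2,4,6}; X {1,3,5,6}->{1,3,5}; V {1,4,5,6,7}->{5,7}
Constraint 2 (V != X) on D(V)={5,7} D(X)={1,3,5}: no change
So after constraint 2: D(V) = {5,7}

Answer: {5,7}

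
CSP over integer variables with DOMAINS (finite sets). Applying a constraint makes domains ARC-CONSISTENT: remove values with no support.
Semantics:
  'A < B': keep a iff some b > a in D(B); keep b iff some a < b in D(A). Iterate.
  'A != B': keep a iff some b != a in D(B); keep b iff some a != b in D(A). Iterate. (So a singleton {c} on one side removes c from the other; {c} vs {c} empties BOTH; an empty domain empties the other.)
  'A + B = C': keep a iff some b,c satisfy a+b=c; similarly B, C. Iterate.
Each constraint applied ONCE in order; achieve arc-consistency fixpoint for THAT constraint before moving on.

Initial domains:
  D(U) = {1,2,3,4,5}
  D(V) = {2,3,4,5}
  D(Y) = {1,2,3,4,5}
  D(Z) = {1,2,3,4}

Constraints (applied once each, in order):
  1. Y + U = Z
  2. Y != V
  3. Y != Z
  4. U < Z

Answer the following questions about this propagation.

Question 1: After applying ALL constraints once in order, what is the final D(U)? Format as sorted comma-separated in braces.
Answer: {1,2,3}

Derivation:
Constraint 1 (Y + U = Z) on D(Y)={1,2,3,4,5} D(U)={1,2,3,4,5} D(Z)={1,2,3,4}: Y {1,2,3,4,5}->{1,2,3}; U {1,2,3,4,5}->{1,2,3}; Z {1,2,3,4}->{2,3,4}
Constraint 2 (Y != V) on D(Y)={1,2,3} D(V)={2,3,4,5}: no change
Constraint 3 (Y != Z) on D(Y)={1,2,3} D(Z)={2,3,4}: no change
Constraint 4 (U < Z) on D(U)={1,2,3} D(Z)={2,3,4}: no change
So after all 4 constraints: D(U) = {1,2,3}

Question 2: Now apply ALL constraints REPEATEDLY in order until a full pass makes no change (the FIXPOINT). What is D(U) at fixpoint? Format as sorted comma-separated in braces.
Answer: {1,2,3}

Derivation:
pass 0 (initial): D(U)={1,2,3,4,5}
pass 1: U {1,2,3,4,5}->{1,2,3}; Y {1,2,3,4,5}->{1,2,3}; Z {1,2,3,4}->{2,3,4}
pass 2: no change
Fixpoint after 2 passes: D(U) = {1,2,3}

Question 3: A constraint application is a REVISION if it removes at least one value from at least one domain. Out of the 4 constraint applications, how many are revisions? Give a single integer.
Answer: 1

Derivation:
Constraint 1 (Y + U = Z) on D(Y)={1,2,3,4,5} D(U)={1,2,3,4,5} D(Z)={1,2,3,4}: Y {1,2,3,4,5}->{1,2,3}; U {1,2,3,4,5}->{1,2,3}; Z {1,2,3,4}->{2,3,4} => REVISION
Constraint 2 (Y != V) on D(Y)={1,2,3} D(V)={2,3,4,5}: no change => not a revision
Constraint 3 (Y != Z) on D(Y)={1,2,3} D(Z)={2,3,4}: no change => not a revision
Constraint 4 (U < Z) on D(U)={1,2,3} D(Z)={2,3,4}: no change => not a revision
Total revisions = 1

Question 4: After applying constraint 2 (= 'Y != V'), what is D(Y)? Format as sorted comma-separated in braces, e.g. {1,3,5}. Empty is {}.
Constraint 1 (Y + U = Z) on D(Y)={1,2,3,4,5} D(U)={1,2,3,4,5} D(Z)={1,2,3,4}: Y {1,2,3,4,5}->{1,2,3}; U {1,2,3,4,5}->{1,2,3}; Z {1,2,3,4}->{2,3,4}
Constraint 2 (Y != V) on D(Y)={1,2,3} D(V)={2,3,4,5}: no change
So after constraint 2: D(Y) = {1,2,3}

Answer: {1,2,3}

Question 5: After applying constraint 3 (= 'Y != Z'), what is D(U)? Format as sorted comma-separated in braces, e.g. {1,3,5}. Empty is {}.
Constraint 1 (Y + U = Z) on D(Y)={1,2,3,4,5} D(U)={1,2,3,4,5} D(Z)={1,2,3,4}: Y {1,2,3,4,5}->{1,2,3}; U {1,2,3,4,5}->{1,2,3}; Z {1,2,3,4}->{2,3,4}
Constraint 2 (Y != V) on D(Y)={1,2,3} D(V)={2,3,4,5}: no change
Constraint 3 (Y != Z) on D(Y)={1,2,3} D(Z)={2,3,4}: no change
So after constraint 3: D(U) = {1,2,3}

Answer: {1,2,3}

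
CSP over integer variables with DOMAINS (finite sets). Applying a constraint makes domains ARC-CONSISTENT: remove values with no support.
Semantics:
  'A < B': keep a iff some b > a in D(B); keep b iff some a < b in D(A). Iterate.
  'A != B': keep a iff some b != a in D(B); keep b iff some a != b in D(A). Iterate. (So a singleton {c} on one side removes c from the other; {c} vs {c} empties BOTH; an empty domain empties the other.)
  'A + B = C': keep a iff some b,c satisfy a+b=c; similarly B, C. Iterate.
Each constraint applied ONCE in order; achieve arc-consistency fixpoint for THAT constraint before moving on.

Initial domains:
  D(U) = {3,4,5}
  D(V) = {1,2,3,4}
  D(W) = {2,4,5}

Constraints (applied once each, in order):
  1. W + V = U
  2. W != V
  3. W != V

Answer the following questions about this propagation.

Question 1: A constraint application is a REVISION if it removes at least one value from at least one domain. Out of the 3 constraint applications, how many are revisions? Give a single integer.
Answer: 1

Derivation:
Constraint 1 (W + V = U) on D(W)={2,4,5} D(V)={1,2,3,4} D(U)={3,4,5}: W {2,4,5}->{2,4}; V {1,2,3,4}->{1,2,3} => REVISION
Constraint 2 (W != V) on D(W)={2,4} D(V)={1,2,3}: no change => not a revision
Constraint 3 (W != V) on D(W)={2,4} D(V)={1,2,3}: no change => not a revision
Total revisions = 1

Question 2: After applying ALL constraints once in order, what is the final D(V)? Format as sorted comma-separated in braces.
Constraint 1 (W + V = U) on D(W)={2,4,5} D(V)={1,2,3,4} D(U)={3,4,5}: W {2,4,5}->{2,4}; V {1,2,3,4}->{1,2,3}
Constraint 2 (W != V) on D(W)={2,4} D(V)={1,2,3}: no change
Constraint 3 (W != V) on D(W)={2,4} D(V)={1,2,3}: no change
So after all 3 constraints: D(V) = {1,2,3}

Answer: {1,2,3}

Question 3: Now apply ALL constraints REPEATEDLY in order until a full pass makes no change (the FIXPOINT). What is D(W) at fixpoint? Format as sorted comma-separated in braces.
Answer: {2,4}

Derivation:
pass 0 (initial): D(W)={2,4,5}
pass 1: V {1,2,3,4}->{1,2,3}; W {2,4,5}->{2,4}
pass 2: no change
Fixpoint after 2 passes: D(W) = {2,4}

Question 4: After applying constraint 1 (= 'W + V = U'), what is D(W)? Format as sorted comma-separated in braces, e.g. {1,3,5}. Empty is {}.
Answer: {2,4}

Derivation:
Constraint 1 (W + V = U) on D(W)={2,4,5} D(V)={1,2,3,4} D(U)={3,4,5}: W {2,4,5}->{2,4}; V {1,2,3,4}->{1,2,3}
So after constraint 1: D(W) = {2,4}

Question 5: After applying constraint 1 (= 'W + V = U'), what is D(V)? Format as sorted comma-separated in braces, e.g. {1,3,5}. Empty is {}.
Constraint 1 (W + V = U) on D(W)={2,4,5} D(V)={1,2,3,4} D(U)={3,4,5}: W {2,4,5}->{2,4}; V {1,2,3,4}->{1,2,3}
So after constraint 1: D(V) = {1,2,3}

Answer: {1,2,3}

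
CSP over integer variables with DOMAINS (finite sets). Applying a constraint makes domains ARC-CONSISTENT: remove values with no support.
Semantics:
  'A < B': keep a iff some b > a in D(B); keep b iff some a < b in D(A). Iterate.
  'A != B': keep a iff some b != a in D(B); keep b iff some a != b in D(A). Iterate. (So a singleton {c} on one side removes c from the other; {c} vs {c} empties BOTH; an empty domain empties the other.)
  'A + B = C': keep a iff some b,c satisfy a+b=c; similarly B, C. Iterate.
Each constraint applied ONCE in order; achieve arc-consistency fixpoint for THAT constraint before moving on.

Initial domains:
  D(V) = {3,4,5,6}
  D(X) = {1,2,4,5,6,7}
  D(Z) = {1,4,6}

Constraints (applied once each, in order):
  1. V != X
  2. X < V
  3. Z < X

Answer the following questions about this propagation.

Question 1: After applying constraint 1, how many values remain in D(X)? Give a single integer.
Constraint 1 (V != X) on D(V)={3,4,5,6} D(X)={1,2,4,5,6,7}: no change
So after constraint 1: D(X)={1,2,4,5,6,7}, size = 6

Answer: 6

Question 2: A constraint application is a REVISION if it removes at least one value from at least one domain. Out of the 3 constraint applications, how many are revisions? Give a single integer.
Answer: 2

Derivation:
Constraint 1 (V != X) on D(V)={3,4,5,6} D(X)={1,2,4,5,6,7}: no change => not a revision
Constraint 2 (X < V) on D(X)={1,2,4,5,6,7} D(V)={3,4,5,6}: X {1,2,4,5,6,7}->{1,2,4,5} => REVISION
Constraint 3 (Z < X) on D(Z)={1,4,6} D(X)={1,2,4,5}: Z {1,4,6}->{1,4}; X {1,2,4,5}->{2,4,5} => REVISION
Total revisions = 2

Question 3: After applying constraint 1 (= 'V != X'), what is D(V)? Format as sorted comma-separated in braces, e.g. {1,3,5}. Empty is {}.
Answer: {3,4,5,6}

Derivation:
Constraint 1 (V != X) on D(V)={3,4,5,6} D(X)={1,2,4,5,6,7}: no change
So after constraint 1: D(V) = {3,4,5,6}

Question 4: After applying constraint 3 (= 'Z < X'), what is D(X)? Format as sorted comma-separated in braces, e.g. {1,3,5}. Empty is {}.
Answer: {2,4,5}

Derivation:
Constraint 1 (V != X) on D(V)={3,4,5,6} D(X)={1,2,4,5,6,7}: no change
Constraint 2 (X < V) on D(X)={1,2,4,5,6,7} D(V)={3,4,5,6}: X {1,2,4,5,6,7}->{1,2,4,5}
Constraint 3 (Z < X) on D(Z)={1,4,6} D(X)={1,2,4,5}: Z {1,4,6}->{1,4}; X {1,2,4,5}->{2,4,5}
So after constraint 3: D(X) = {2,4,5}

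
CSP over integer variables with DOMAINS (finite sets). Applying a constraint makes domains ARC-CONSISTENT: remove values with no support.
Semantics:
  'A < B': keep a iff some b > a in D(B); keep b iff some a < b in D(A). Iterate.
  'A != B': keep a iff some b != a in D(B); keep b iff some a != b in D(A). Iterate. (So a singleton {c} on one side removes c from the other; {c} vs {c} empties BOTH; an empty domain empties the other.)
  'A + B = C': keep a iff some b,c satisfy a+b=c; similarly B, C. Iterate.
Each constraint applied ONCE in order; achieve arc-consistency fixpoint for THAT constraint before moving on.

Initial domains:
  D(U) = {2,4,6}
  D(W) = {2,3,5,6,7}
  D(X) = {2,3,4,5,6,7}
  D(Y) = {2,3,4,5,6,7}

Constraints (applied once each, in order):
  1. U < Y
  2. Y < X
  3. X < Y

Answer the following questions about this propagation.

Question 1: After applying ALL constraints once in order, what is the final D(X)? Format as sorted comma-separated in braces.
Answer: {4,5}

Derivation:
Constraint 1 (U < Y) on D(U)={2,4,6} D(Y)={2,3,4,5,6,7}: Y {2,3,4,5,6,7}->{3,4,5,6,7}
Constraint 2 (Y < X) on D(Y)={3,4,5,6,7} D(X)={2,3,4,5,6,7}: Y {3,4,5,6,7}->{3,4,5,6}; X {2,3,4,5,6,7}->{4,5,6,7}
Constraint 3 (X < Y) on D(X)={4,5,6,7} D(Y)={3,4,5,6}: X {4,5,6,7}->{4,5}; Y {3,4,5,6}->{5,6}
So after all 3 constraints: D(X) = {4,5}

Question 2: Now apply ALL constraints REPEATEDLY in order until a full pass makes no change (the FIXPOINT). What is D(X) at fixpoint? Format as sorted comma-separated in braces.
pass 0 (initial): D(X)={2,3,4,5,6,7}
pass 1: X {2,3,4,5,6,7}->{4,5}; Y {2,3,4,5,6,7}->{5,6}
pass 2: U {2,4,6}->{2,4}; X {4,5}->{}; Y {5,6}->{}
pass 3: U {2,4}->{}
pass 4: no change
Fixpoint after 4 passes: D(X) = {}

Answer: {}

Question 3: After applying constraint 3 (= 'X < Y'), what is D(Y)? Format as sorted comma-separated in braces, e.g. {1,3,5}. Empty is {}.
Answer: {5,6}

Derivation:
Constraint 1 (U < Y) on D(U)={2,4,6} D(Y)={2,3,4,5,6,7}: Y {2,3,4,5,6,7}->{3,4,5,6,7}
Constraint 2 (Y < X) on D(Y)={3,4,5,6,7} D(X)={2,3,4,5,6,7}: Y {3,4,5,6,7}->{3,4,5,6}; X {2,3,4,5,6,7}->{4,5,6,7}
Constraint 3 (X < Y) on D(X)={4,5,6,7} D(Y)={3,4,5,6}: X {4,5,6,7}->{4,5}; Y {3,4,5,6}->{5,6}
So after constraint 3: D(Y) = {5,6}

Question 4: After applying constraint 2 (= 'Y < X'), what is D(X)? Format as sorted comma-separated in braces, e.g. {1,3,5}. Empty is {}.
Constraint 1 (U < Y) on D(U)={2,4,6} D(Y)={2,3,4,5,6,7}: Y {2,3,4,5,6,7}->{3,4,5,6,7}
Constraint 2 (Y < X) on D(Y)={3,4,5,6,7} D(X)={2,3,4,5,6,7}: Y {3,4,5,6,7}->{3,4,5,6}; X {2,3,4,5,6,7}->{4,5,6,7}
So after constraint 2: D(X) = {4,5,6,7}

Answer: {4,5,6,7}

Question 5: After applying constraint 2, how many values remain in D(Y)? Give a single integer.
Constraint 1 (U < Y) on D(U)={2,4,6} D(Y)={2,3,4,5,6,7}: Y {2,3,4,5,6,7}->{3,4,5,6,7}
Constraint 2 (Y < X) on D(Y)={3,4,5,6,7} D(X)={2,3,4,5,6,7}: Y {3,4,5,6,7}->{3,4,5,6}; X {2,3,4,5,6,7}->{4,5,6,7}
So after constraint 2: D(Y)={3,4,5,6}, size = 4

Answer: 4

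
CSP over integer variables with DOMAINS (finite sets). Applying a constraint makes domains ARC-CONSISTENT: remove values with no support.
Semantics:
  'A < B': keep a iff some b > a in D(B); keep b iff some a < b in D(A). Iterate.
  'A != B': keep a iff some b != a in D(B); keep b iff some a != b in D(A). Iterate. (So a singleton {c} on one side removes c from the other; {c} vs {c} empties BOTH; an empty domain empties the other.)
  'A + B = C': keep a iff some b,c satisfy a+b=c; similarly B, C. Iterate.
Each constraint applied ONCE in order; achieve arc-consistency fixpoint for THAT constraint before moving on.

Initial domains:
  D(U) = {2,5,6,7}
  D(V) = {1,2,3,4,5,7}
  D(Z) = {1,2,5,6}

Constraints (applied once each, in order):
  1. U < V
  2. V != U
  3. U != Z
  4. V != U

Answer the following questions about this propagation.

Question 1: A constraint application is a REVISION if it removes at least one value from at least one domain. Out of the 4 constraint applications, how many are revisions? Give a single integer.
Constraint 1 (U < V) on D(U)={2,5,6,7} D(V)={1,2,3,4,5,7}: U {2,5,6,7}->{2,5,6}; V {1,2,3,4,5,7}->{3,4,5,7} => REVISION
Constraint 2 (V != U) on D(V)={3,4,5,7} D(U)={2,5,6}: no change => not a revision
Constraint 3 (U != Z) on D(U)={2,5,6} D(Z)={1,2,5,6}: no change => not a revision
Constraint 4 (V != U) on D(V)={3,4,5,7} D(U)={2,5,6}: no change => not a revision
Total revisions = 1

Answer: 1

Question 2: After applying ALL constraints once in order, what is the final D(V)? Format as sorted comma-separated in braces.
Answer: {3,4,5,7}

Derivation:
Constraint 1 (U < V) on D(U)={2,5,6,7} D(V)={1,2,3,4,5,7}: U {2,5,6,7}->{2,5,6}; V {1,2,3,4,5,7}->{3,4,5,7}
Constraint 2 (V != U) on D(V)={3,4,5,7} D(U)={2,5,6}: no change
Constraint 3 (U != Z) on D(U)={2,5,6} D(Z)={1,2,5,6}: no change
Constraint 4 (V != U) on D(V)={3,4,5,7} D(U)={2,5,6}: no change
So after all 4 constraints: D(V) = {3,4,5,7}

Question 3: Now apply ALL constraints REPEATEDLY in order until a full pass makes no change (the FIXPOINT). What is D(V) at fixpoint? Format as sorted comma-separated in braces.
pass 0 (initial): D(V)={1,2,3,4,5,7}
pass 1: U {2,5,6,7}->{2,5,6}; V {1,2,3,4,5,7}->{3,4,5,7}
pass 2: no change
Fixpoint after 2 passes: D(V) = {3,4,5,7}

Answer: {3,4,5,7}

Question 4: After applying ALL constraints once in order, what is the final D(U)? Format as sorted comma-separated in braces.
Constraint 1 (U < V) on D(U)={2,5,6,7} D(V)={1,2,3,4,5,7}: U {2,5,6,7}->{2,5,6}; V {1,2,3,4,5,7}->{3,4,5,7}
Constraint 2 (V != U) on D(V)={3,4,5,7} D(U)={2,5,6}: no change
Constraint 3 (U != Z) on D(U)={2,5,6} D(Z)={1,2,5,6}: no change
Constraint 4 (V != U) on D(V)={3,4,5,7} D(U)={2,5,6}: no change
So after all 4 constraints: D(U) = {2,5,6}

Answer: {2,5,6}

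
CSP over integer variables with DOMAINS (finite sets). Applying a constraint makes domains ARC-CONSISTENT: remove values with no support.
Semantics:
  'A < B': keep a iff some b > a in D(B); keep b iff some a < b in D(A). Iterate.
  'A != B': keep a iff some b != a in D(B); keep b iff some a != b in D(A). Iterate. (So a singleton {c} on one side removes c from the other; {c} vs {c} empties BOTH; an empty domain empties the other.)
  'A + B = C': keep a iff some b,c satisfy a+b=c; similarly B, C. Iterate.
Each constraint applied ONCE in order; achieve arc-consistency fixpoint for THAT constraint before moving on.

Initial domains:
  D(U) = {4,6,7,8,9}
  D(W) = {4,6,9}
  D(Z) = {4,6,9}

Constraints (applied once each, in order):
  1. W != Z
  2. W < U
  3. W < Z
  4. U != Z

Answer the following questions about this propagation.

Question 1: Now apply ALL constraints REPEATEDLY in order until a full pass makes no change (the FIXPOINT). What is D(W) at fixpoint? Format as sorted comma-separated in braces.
pass 0 (initial): D(W)={4,6,9}
pass 1: U {4,6,7,8,9}->{6,7,8,9}; W {4,6,9}->{4,6}; Z {4,6,9}->{6,9}
pass 2: no change
Fixpoint after 2 passes: D(W) = {4,6}

Answer: {4,6}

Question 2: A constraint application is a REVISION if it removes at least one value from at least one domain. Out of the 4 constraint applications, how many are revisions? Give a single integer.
Answer: 2

Derivation:
Constraint 1 (W != Z) on D(W)={4,6,9} D(Z)={4,6,9}: no change => not a revision
Constraint 2 (W < U) on D(W)={4,6,9} D(U)={4,6,7,8,9}: W {4,6,9}->{4,6}; U {4,6,7,8,9}->{6,7,8,9} => REVISION
Constraint 3 (W < Z) on D(W)={4,6} D(Z)={4,6,9}: Z {4,6,9}->{6,9} => REVISION
Constraint 4 (U != Z) on D(U)={6,7,8,9} D(Z)={6,9}: no change => not a revision
Total revisions = 2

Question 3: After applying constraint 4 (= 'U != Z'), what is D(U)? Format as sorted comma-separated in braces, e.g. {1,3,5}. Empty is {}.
Answer: {6,7,8,9}

Derivation:
Constraint 1 (W != Z) on D(W)={4,6,9} D(Z)={4,6,9}: no change
Constraint 2 (W < U) on D(W)={4,6,9} D(U)={4,6,7,8,9}: W {4,6,9}->{4,6}; U {4,6,7,8,9}->{6,7,8,9}
Constraint 3 (W < Z) on D(W)={4,6} D(Z)={4,6,9}: Z {4,6,9}->{6,9}
Constraint 4 (U != Z) on D(U)={6,7,8,9} D(Z)={6,9}: no change
So after constraint 4: D(U) = {6,7,8,9}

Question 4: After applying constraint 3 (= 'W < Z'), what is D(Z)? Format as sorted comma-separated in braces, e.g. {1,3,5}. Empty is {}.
Constraint 1 (W != Z) on D(W)={4,6,9} D(Z)={4,6,9}: no change
Constraint 2 (W < U) on D(W)={4,6,9} D(U)={4,6,7,8,9}: W {4,6,9}->{4,6}; U {4,6,7,8,9}->{6,7,8,9}
Constraint 3 (W < Z) on D(W)={4,6} D(Z)={4,6,9}: Z {4,6,9}->{6,9}
So after constraint 3: D(Z) = {6,9}

Answer: {6,9}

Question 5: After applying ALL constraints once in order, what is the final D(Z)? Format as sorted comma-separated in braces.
Answer: {6,9}

Derivation:
Constraint 1 (W != Z) on D(W)={4,6,9} D(Z)={4,6,9}: no change
Constraint 2 (W < U) on D(W)={4,6,9} D(U)={4,6,7,8,9}: W {4,6,9}->{4,6}; U {4,6,7,8,9}->{6,7,8,9}
Constraint 3 (W < Z) on D(W)={4,6} D(Z)={4,6,9}: Z {4,6,9}->{6,9}
Constraint 4 (U != Z) on D(U)={6,7,8,9} D(Z)={6,9}: no change
So after all 4 constraints: D(Z) = {6,9}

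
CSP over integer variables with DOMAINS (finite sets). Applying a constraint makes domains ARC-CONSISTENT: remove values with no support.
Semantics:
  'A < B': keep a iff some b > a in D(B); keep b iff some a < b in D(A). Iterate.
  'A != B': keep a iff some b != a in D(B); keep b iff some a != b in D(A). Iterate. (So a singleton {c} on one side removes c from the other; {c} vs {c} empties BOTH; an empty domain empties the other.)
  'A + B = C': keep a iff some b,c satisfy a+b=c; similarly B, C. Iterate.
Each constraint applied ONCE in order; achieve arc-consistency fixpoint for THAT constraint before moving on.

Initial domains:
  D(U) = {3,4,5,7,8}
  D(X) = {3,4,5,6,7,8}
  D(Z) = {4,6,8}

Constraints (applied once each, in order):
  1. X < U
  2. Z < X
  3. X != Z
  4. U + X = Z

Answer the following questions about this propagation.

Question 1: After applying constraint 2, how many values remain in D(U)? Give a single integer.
Answer: 4

Derivation:
Constraint 1 (X < U) on D(X)={3,4,5,6,7,8} D(U)={3,4,5,7,8}: X {3,4,5,6,7,8}->{3,4,5,6,7}; U {3,4,5,7,8}->{4,5,7,8}
Constraint 2 (Z < X) on D(Z)={4,6,8} D(X)={3,4,5,6,7}: Z {4,6,8}->{4,6}; X {3,4,5,6,7}->{5,6,7}
So after constraint 2: D(U)={4,5,7,8}, size = 4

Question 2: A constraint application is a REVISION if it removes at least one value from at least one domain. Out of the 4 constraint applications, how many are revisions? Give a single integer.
Answer: 3

Derivation:
Constraint 1 (X < U) on D(X)={3,4,5,6,7,8} D(U)={3,4,5,7,8}: X {3,4,5,6,7,8}->{3,4,5,6,7}; U {3,4,5,7,8}->{4,5,7,8} => REVISION
Constraint 2 (Z < X) on D(Z)={4,6,8} D(X)={3,4,5,6,7}: Z {4,6,8}->{4,6}; X {3,4,5,6,7}->{5,6,7} => REVISION
Constraint 3 (X != Z) on D(X)={5,6,7} D(Z)={4,6}: no change => not a revision
Constraint 4 (U + X = Z) on D(U)={4,5,7,8} D(X)={5,6,7} D(Z)={4,6}: U {4,5,7,8}->{}; X {5,6,7}->{}; Z {4,6}->{} => REVISION
Total revisions = 3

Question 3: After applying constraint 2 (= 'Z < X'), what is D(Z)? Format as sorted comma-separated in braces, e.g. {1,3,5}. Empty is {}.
Constraint 1 (X < U) on D(X)={3,4,5,6,7,8} D(U)={3,4,5,7,8}: X {3,4,5,6,7,8}->{3,4,5,6,7}; U {3,4,5,7,8}->{4,5,7,8}
Constraint 2 (Z < X) on D(Z)={4,6,8} D(X)={3,4,5,6,7}: Z {4,6,8}->{4,6}; X {3,4,5,6,7}->{5,6,7}
So after constraint 2: D(Z) = {4,6}

Answer: {4,6}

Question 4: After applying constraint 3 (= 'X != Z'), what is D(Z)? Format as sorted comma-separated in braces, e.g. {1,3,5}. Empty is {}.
Answer: {4,6}

Derivation:
Constraint 1 (X < U) on D(X)={3,4,5,6,7,8} D(U)={3,4,5,7,8}: X {3,4,5,6,7,8}->{3,4,5,6,7}; U {3,4,5,7,8}->{4,5,7,8}
Constraint 2 (Z < X) on D(Z)={4,6,8} D(X)={3,4,5,6,7}: Z {4,6,8}->{4,6}; X {3,4,5,6,7}->{5,6,7}
Constraint 3 (X != Z) on D(X)={5,6,7} D(Z)={4,6}: no change
So after constraint 3: D(Z) = {4,6}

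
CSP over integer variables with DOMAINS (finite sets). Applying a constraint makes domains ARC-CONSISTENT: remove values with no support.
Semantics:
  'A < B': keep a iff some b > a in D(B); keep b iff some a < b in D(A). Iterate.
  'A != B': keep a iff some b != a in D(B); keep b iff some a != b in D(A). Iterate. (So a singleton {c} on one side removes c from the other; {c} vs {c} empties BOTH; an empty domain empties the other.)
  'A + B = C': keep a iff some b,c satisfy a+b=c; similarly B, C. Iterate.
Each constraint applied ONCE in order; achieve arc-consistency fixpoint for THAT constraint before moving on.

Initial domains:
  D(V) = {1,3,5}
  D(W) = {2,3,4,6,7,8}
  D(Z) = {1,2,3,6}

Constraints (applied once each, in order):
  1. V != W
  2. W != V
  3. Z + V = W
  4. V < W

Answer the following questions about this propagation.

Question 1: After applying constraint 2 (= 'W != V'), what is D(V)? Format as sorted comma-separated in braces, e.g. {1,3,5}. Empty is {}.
Constraint 1 (V != W) on D(V)={1,3,5} D(W)={2,3,4,6,7,8}: no change
Constraint 2 (W != V) on D(W)={2,3,4,6,7,8} D(V)={1,3,5}: no change
So after constraint 2: D(V) = {1,3,5}

Answer: {1,3,5}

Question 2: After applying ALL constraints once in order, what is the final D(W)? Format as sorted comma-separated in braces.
Constraint 1 (V != W) on D(V)={1,3,5} D(W)={2,3,4,6,7,8}: no change
Constraint 2 (W != V) on D(W)={2,3,4,6,7,8} D(V)={1,3,5}: no change
Constraint 3 (Z + V = W) on D(Z)={1,2,3,6} D(V)={1,3,5} D(W)={2,3,4,6,7,8}: no change
Constraint 4 (V < W) on D(V)={1,3,5} D(W)={2,3,4,6,7,8}: no change
So after all 4 constraints: D(W) = {2,3,4,6,7,8}

Answer: {2,3,4,6,7,8}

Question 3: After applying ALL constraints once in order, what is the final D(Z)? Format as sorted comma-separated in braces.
Constraint 1 (V != W) on D(V)={1,3,5} D(W)={2,3,4,6,7,8}: no change
Constraint 2 (W != V) on D(W)={2,3,4,6,7,8} D(V)={1,3,5}: no change
Constraint 3 (Z + V = W) on D(Z)={1,2,3,6} D(V)={1,3,5} D(W)={2,3,4,6,7,8}: no change
Constraint 4 (V < W) on D(V)={1,3,5} D(W)={2,3,4,6,7,8}: no change
So after all 4 constraints: D(Z) = {1,2,3,6}

Answer: {1,2,3,6}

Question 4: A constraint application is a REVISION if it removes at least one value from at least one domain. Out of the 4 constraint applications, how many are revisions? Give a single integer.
Constraint 1 (V != W) on D(V)={1,3,5} D(W)={2,3,4,6,7,8}: no change => not a revision
Constraint 2 (W != V) on D(W)={2,3,4,6,7,8} D(V)={1,3,5}: no change => not a revision
Constraint 3 (Z + V = W) on D(Z)={1,2,3,6} D(V)={1,3,5} D(W)={2,3,4,6,7,8}: no change => not a revision
Constraint 4 (V < W) on D(V)={1,3,5} D(W)={2,3,4,6,7,8}: no change => not a revision
Total revisions = 0

Answer: 0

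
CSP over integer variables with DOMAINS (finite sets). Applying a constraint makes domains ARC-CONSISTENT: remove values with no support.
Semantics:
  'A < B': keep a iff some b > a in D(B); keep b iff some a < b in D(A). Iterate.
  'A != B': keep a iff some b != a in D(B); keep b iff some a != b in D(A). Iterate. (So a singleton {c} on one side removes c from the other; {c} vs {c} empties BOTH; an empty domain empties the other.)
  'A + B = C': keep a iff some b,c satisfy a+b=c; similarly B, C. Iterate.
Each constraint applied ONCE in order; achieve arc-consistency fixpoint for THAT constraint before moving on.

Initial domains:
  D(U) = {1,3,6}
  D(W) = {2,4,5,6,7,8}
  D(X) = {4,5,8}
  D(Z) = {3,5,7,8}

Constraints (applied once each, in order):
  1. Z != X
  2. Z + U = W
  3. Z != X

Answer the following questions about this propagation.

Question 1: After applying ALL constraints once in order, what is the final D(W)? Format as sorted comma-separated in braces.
Constraint 1 (Z != X) on D(Z)={3,5,7,8} D(X)={4,5,8}: no change
Constraint 2 (Z + U = W) on D(Z)={3,5,7,8} D(U)={1,3,6} D(W)={2,4,5,6,7,8}: Z {3,5,7,8}->{3,5,7}; U {1,3,6}->{1,3}; W {2,4,5,6,7,8}->{4,6,8}
Constraint 3 (Z != X) on D(Z)={3,5,7} D(X)={4,5,8}: no change
So after all 3 constraints: D(W) = {4,6,8}

Answer: {4,6,8}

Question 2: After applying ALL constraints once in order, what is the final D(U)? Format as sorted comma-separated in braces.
Answer: {1,3}

Derivation:
Constraint 1 (Z != X) on D(Z)={3,5,7,8} D(X)={4,5,8}: no change
Constraint 2 (Z + U = W) on D(Z)={3,5,7,8} D(U)={1,3,6} D(W)={2,4,5,6,7,8}: Z {3,5,7,8}->{3,5,7}; U {1,3,6}->{1,3}; W {2,4,5,6,7,8}->{4,6,8}
Constraint 3 (Z != X) on D(Z)={3,5,7} D(X)={4,5,8}: no change
So after all 3 constraints: D(U) = {1,3}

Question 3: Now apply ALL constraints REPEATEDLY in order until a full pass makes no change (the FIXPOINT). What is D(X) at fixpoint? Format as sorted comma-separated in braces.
pass 0 (initial): D(X)={4,5,8}
pass 1: U {1,3,6}->{1,3}; W {2,4,5,6,7,8}->{4,6,8}; Z {3,5,7,8}->{3,5,7}
pass 2: no change
Fixpoint after 2 passes: D(X) = {4,5,8}

Answer: {4,5,8}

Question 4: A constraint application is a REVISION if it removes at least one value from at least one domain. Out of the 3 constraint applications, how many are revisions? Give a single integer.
Constraint 1 (Z != X) on D(Z)={3,5,7,8} D(X)={4,5,8}: no change => not a revision
Constraint 2 (Z + U = W) on D(Z)={3,5,7,8} D(U)={1,3,6} D(W)={2,4,5,6,7,8}: Z {3,5,7,8}->{3,5,7}; U {1,3,6}->{1,3}; W {2,4,5,6,7,8}->{4,6,8} => REVISION
Constraint 3 (Z != X) on D(Z)={3,5,7} D(X)={4,5,8}: no change => not a revision
Total revisions = 1

Answer: 1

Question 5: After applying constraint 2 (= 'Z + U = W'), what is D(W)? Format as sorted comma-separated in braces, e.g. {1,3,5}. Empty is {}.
Constraint 1 (Z != X) on D(Z)={3,5,7,8} D(X)={4,5,8}: no change
Constraint 2 (Z + U = W) on D(Z)={3,5,7,8} D(U)={1,3,6} D(W)={2,4,5,6,7,8}: Z {3,5,7,8}->{3,5,7}; U {1,3,6}->{1,3}; W {2,4,5,6,7,8}->{4,6,8}
So after constraint 2: D(W) = {4,6,8}

Answer: {4,6,8}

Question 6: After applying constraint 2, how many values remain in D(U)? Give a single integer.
Constraint 1 (Z != X) on D(Z)={3,5,7,8} D(X)={4,5,8}: no change
Constraint 2 (Z + U = W) on D(Z)={3,5,7,8} D(U)={1,3,6} D(W)={2,4,5,6,7,8}: Z {3,5,7,8}->{3,5,7}; U {1,3,6}->{1,3}; W {2,4,5,6,7,8}->{4,6,8}
So after constraint 2: D(U)={1,3}, size = 2

Answer: 2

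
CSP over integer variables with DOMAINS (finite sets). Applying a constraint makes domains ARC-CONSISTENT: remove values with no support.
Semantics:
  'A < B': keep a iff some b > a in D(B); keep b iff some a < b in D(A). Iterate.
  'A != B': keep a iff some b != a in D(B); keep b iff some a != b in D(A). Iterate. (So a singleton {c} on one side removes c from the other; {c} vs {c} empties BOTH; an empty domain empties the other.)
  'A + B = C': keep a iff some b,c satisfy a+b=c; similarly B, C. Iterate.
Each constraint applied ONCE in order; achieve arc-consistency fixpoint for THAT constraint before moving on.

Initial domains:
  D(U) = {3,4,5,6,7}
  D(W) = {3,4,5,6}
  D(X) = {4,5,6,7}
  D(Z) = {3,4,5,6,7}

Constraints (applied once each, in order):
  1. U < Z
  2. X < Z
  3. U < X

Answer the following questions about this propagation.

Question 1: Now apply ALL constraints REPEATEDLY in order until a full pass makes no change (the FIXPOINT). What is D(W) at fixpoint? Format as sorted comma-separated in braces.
Answer: {3,4,5,6}

Derivation:
pass 0 (initial): D(W)={3,4,5,6}
pass 1: U {3,4,5,6,7}->{3,4,5}; X {4,5,6,7}->{4,5,6}; Z {3,4,5,6,7}->{5,6,7}
pass 2: no change
Fixpoint after 2 passes: D(W) = {3,4,5,6}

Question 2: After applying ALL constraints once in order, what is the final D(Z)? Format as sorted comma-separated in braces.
Constraint 1 (U < Z) on D(U)={3,4,5,6,7} D(Z)={3,4,5,6,7}: U {3,4,5,6,7}->{3,4,5,6}; Z {3,4,5,6,7}->{4,5,6,7}
Constraint 2 (X < Z) on D(X)={4,5,6,7} D(Z)={4,5,6,7}: X {4,5,6,7}->{4,5,6}; Z {4,5,6,7}->{5,6,7}
Constraint 3 (U < X) on D(U)={3,4,5,6} D(X)={4,5,6}: U {3,4,5,6}->{3,4,5}
So after all 3 constraints: D(Z) = {5,6,7}

Answer: {5,6,7}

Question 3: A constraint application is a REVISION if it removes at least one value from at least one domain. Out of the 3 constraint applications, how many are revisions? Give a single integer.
Constraint 1 (U < Z) on D(U)={3,4,5,6,7} D(Z)={3,4,5,6,7}: U {3,4,5,6,7}->{3,4,5,6}; Z {3,4,5,6,7}->{4,5,6,7} => REVISION
Constraint 2 (X < Z) on D(X)={4,5,6,7} D(Z)={4,5,6,7}: X {4,5,6,7}->{4,5,6}; Z {4,5,6,7}->{5,6,7} => REVISION
Constraint 3 (U < X) on D(U)={3,4,5,6} D(X)={4,5,6}: U {3,4,5,6}->{3,4,5} => REVISION
Total revisions = 3

Answer: 3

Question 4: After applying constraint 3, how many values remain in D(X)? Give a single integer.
Constraint 1 (U < Z) on D(U)={3,4,5,6,7} D(Z)={3,4,5,6,7}: U {3,4,5,6,7}->{3,4,5,6}; Z {3,4,5,6,7}->{4,5,6,7}
Constraint 2 (X < Z) on D(X)={4,5,6,7} D(Z)={4,5,6,7}: X {4,5,6,7}->{4,5,6}; Z {4,5,6,7}->{5,6,7}
Constraint 3 (U < X) on D(U)={3,4,5,6} D(X)={4,5,6}: U {3,4,5,6}->{3,4,5}
So after constraint 3: D(X)={4,5,6}, size = 3

Answer: 3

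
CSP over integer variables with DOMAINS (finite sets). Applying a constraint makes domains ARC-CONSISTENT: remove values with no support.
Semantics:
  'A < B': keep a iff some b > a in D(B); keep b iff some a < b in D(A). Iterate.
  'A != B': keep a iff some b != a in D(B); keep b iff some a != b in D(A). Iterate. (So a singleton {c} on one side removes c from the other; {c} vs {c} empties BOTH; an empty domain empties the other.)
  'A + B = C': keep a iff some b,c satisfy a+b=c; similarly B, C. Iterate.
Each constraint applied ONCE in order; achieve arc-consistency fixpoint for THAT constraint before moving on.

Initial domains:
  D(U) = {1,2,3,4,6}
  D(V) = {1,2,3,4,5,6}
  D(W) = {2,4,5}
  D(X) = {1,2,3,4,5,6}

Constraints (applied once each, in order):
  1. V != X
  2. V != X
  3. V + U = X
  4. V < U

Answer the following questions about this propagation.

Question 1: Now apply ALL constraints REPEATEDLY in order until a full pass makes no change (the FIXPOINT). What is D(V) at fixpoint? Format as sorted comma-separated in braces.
Answer: {1,2,3}

Derivation:
pass 0 (initial): D(V)={1,2,3,4,5,6}
pass 1: U {1,2,3,4,6}->{2,3,4}; V {1,2,3,4,5,6}->{1,2,3}; X {1,2,3,4,5,6}->{2,3,4,5,6}
pass 2: X {2,3,4,5,6}->{3,4,5,6}
pass 3: no change
Fixpoint after 3 passes: D(V) = {1,2,3}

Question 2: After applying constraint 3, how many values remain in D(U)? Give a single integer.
Constraint 1 (V != X) on D(V)={1,2,3,4,5,6} D(X)={1,2,3,4,5,6}: no change
Constraint 2 (V != X) on D(V)={1,2,3,4,5,6} D(X)={1,2,3,4,5,6}: no change
Constraint 3 (V + U = X) on D(V)={1,2,3,4,5,6} D(U)={1,2,3,4,6} D(X)={1,2,3,4,5,6}: V {1,2,3,4,5,6}->{1,2,3,4,5}; U {1,2,3,4,6}->{1,2,3,4}; X {1,2,3,4,5,6}->{2,3,4,5,6}
So after constraint 3: D(U)={1,2,3,4}, size = 4

Answer: 4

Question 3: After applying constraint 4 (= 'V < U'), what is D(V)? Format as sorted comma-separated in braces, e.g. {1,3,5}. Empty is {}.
Answer: {1,2,3}

Derivation:
Constraint 1 (V != X) on D(V)={1,2,3,4,5,6} D(X)={1,2,3,4,5,6}: no change
Constraint 2 (V != X) on D(V)={1,2,3,4,5,6} D(X)={1,2,3,4,5,6}: no change
Constraint 3 (V + U = X) on D(V)={1,2,3,4,5,6} D(U)={1,2,3,4,6} D(X)={1,2,3,4,5,6}: V {1,2,3,4,5,6}->{1,2,3,4,5}; U {1,2,3,4,6}->{1,2,3,4}; X {1,2,3,4,5,6}->{2,3,4,5,6}
Constraint 4 (V < U) on D(V)={1,2,3,4,5} D(U)={1,2,3,4}: V {1,2,3,4,5}->{1,2,3}; U {1,2,3,4}->{2,3,4}
So after constraint 4: D(V) = {1,2,3}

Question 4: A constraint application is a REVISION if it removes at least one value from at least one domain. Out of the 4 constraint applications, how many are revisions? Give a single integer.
Constraint 1 (V != X) on D(V)={1,2,3,4,5,6} D(X)={1,2,3,4,5,6}: no change => not a revision
Constraint 2 (V != X) on D(V)={1,2,3,4,5,6} D(X)={1,2,3,4,5,6}: no change => not a revision
Constraint 3 (V + U = X) on D(V)={1,2,3,4,5,6} D(U)={1,2,3,4,6} D(X)={1,2,3,4,5,6}: V {1,2,3,4,5,6}->{1,2,3,4,5}; U {1,2,3,4,6}->{1,2,3,4}; X {1,2,3,4,5,6}->{2,3,4,5,6} => REVISION
Constraint 4 (V < U) on D(V)={1,2,3,4,5} D(U)={1,2,3,4}: V {1,2,3,4,5}->{1,2,3}; U {1,2,3,4}->{2,3,4} => REVISION
Total revisions = 2

Answer: 2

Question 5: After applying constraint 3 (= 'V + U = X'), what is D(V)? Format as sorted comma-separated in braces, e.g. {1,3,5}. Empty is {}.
Answer: {1,2,3,4,5}

Derivation:
Constraint 1 (V != X) on D(V)={1,2,3,4,5,6} D(X)={1,2,3,4,5,6}: no change
Constraint 2 (V != X) on D(V)={1,2,3,4,5,6} D(X)={1,2,3,4,5,6}: no change
Constraint 3 (V + U = X) on D(V)={1,2,3,4,5,6} D(U)={1,2,3,4,6} D(X)={1,2,3,4,5,6}: V {1,2,3,4,5,6}->{1,2,3,4,5}; U {1,2,3,4,6}->{1,2,3,4}; X {1,2,3,4,5,6}->{2,3,4,5,6}
So after constraint 3: D(V) = {1,2,3,4,5}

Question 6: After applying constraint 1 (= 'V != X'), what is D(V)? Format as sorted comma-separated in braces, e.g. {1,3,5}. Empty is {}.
Constraint 1 (V != X) on D(V)={1,2,3,4,5,6} D(X)={1,2,3,4,5,6}: no change
So after constraint 1: D(V) = {1,2,3,4,5,6}

Answer: {1,2,3,4,5,6}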